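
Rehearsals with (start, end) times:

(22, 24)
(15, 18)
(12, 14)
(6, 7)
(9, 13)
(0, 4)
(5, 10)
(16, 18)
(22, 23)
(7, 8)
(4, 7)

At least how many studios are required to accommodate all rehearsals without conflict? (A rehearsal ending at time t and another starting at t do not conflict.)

starts: [0, 4, 5, 6, 7, 9, 12, 15, 16, 22, 22]
ends:   [4, 7, 7, 8, 10, 13, 14, 18, 18, 23, 24]
s0→1 e4→0 s4→1 s5→2 s6→3  — peak 3.

3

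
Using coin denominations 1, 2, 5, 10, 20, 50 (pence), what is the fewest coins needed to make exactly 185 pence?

6

185 − 3×50→35 − 1×20→15 − 1×10→5 − 1×5→0
Total coins = 3 + 1 + 1 + 1 = 6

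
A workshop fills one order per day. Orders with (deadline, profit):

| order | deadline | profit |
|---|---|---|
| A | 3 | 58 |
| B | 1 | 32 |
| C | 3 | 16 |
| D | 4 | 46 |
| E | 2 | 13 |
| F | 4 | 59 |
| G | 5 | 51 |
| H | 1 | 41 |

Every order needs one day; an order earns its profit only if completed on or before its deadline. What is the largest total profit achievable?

Sort by profit descending; place each in the latest free slot ≤ its deadline.
By profit: F(d4,59), A(d3,58), G(d5,51), D(d4,46), H(d1,41), B(d1,32), C(d3,16), E(d2,13)
F→slot 4; A→slot 3; G→slot 5; D→slot 2; H→slot 1; B skipped; C skipped; E skipped.
Profit = 41 + 46 + 58 + 59 + 51 = 255

255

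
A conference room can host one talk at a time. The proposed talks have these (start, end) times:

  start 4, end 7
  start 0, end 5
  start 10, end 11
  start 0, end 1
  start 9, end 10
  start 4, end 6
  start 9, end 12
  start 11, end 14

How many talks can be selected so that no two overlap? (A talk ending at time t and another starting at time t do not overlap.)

5

Greedy by earliest finish: after sorting by end time, pick each interval compatible with the last pick.
Sorted by end: (0,1)  (0,5)  (4,6)  (4,7)  (9,10)  (10,11)  (9,12)  (11,14)
take (0,1); take (4,6); take (9,10); take (10,11); take (11,14).
Selected 5 talks.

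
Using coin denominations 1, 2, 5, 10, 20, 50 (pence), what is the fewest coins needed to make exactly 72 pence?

3

72 = 1×50 + 1×20 + 1×2
Total coins = 1 + 1 + 1 = 3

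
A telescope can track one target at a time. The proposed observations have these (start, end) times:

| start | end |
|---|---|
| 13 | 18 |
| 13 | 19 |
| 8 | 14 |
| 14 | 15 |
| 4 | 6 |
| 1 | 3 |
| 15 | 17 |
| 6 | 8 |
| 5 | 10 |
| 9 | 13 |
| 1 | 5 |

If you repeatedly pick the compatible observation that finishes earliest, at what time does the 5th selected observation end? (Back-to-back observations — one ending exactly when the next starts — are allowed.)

15

By end time: (1,3), (1,5), (4,6), (6,8), (5,10), (9,13), (8,14), (14,15), (15,17), (13,18), (13,19).
Pick (1,3); next start ≥ 3 → (4,6); next start ≥ 6 → (6,8); next start ≥ 8 → (9,13); next start ≥ 13 → (14,15); next start ≥ 15 → (15,17).
Selected: (1,3) (4,6) (6,8) (9,13) (14,15) (15,17)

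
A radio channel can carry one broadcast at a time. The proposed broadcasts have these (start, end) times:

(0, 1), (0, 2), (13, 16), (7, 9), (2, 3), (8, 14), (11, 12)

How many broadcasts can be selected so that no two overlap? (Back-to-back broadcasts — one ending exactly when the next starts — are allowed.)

Sort by end time and greedily take each interval whose start is ≥ the last chosen end.
By end time: (0,1), (0,2), (2,3), (7,9), (11,12), (8,14), (13,16).
Pick (0,1); next start ≥ 1 → (2,3); next start ≥ 3 → (7,9); next start ≥ 9 → (11,12); next start ≥ 12 → (13,16).
Selected 5 broadcasts.

5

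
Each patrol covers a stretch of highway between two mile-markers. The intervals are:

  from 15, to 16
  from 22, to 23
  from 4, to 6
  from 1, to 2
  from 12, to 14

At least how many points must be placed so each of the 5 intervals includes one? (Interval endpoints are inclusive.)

5

Sorted: [1,2] [4,6] [12,14] [15,16] [22,23]
{[1,2]} hit by 2; {[4,6]} hit by 6; {[12,14]} hit by 14; {[15,16]} hit by 16; {[22,23]} hit by 23.
Points: 2, 6, 14, 16, 23 (5 total).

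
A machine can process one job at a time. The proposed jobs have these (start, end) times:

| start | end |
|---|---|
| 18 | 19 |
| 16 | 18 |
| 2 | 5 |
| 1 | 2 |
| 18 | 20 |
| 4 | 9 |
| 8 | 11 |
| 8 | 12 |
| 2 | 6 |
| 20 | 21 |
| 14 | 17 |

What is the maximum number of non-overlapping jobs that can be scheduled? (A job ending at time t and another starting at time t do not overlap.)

6

By end time: (1,2), (2,5), (2,6), (4,9), (8,11), (8,12), (14,17), (16,18), (18,19), (18,20), (20,21).
Pick (1,2); next start ≥ 2 → (2,5); next start ≥ 5 → (8,11); next start ≥ 11 → (14,17); next start ≥ 17 → (18,19); next start ≥ 19 → (20,21).
Selected 6 jobs.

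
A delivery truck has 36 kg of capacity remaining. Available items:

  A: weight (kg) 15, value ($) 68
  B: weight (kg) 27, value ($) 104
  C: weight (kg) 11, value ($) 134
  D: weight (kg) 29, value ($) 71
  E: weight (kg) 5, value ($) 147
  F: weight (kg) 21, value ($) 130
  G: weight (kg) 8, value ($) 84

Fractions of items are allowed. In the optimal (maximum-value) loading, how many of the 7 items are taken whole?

3

Ratios (sorted): E 29.40, C 12.18, G 10.50, F 6.19, A 4.53, B 3.85, D 2.45
take E (5 @ 147); take C (11 @ 134); take G (8 @ 84); take 12/21 of F → 74.29. Capacity used 36/36.
3 item(s) taken whole; one partial (take 12/21 of F).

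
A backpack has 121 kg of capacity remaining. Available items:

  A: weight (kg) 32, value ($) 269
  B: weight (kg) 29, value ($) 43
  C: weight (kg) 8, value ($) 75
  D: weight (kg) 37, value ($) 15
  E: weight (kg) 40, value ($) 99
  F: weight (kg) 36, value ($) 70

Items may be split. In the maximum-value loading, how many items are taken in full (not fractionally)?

Sort by value per unit weight and fill in that order.
Order: C (75/8=9.38) > A (269/32=8.41) > E (99/40=2.48) > F (70/36=1.94) > B (43/29=1.48) > D (15/37=0.41)
Fill: take C (8 @ 75) → take A (32 @ 269) → take E (40 @ 99) → take F (36 @ 70) → take 5/29 of B → 7.41; 121/121 used.
4 item(s) taken whole; one partial (take 5/29 of B).

4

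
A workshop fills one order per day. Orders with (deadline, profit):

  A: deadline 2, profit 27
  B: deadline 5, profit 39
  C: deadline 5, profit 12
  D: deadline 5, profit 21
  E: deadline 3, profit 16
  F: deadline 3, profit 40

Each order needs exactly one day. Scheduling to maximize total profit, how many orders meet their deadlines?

Profit order: F=40 B=39 A=27 D=21 E=16 C=12
Assign: F→slot 3, B→slot 5, A→slot 2, D→slot 4, E→slot 1, C skipped.
Slots: [1:E] [2:A] [3:F] [4:D] [5:B]
5 of 6 scheduled.

5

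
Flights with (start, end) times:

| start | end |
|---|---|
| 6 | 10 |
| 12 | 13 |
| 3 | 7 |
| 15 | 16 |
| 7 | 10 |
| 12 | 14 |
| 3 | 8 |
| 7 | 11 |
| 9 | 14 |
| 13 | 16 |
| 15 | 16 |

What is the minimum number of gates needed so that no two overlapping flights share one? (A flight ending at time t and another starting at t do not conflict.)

4

Count concurrent intervals with a sweep; the peak is the room count.
starts: [3, 3, 6, 7, 7, 9, 12, 12, 13, 15, 15]
ends:   [7, 8, 10, 10, 11, 13, 14, 14, 16, 16, 16]
s3→1 s3→2 s6→3 e7→2 s7→3 s7→4  — peak 4.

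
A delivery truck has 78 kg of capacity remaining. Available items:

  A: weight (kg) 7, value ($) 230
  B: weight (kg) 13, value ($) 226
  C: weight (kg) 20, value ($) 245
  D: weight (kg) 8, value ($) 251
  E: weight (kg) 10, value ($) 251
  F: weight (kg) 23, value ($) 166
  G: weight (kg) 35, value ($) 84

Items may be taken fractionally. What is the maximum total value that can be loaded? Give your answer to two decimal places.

Greedy by value/weight ratio, highest first.
Order: A (230/7=32.86) > D (251/8=31.38) > E (251/10=25.10) > B (226/13=17.38) > C (245/20=12.25) > F (166/23=7.22) > G (84/35=2.40)
Fill: take A (7 @ 230) → take D (8 @ 251) → take E (10 @ 251) → take B (13 @ 226) → take C (20 @ 245) → take 20/23 of F → 144.35; 78/78 used.
Total value = 1347.35

1347.35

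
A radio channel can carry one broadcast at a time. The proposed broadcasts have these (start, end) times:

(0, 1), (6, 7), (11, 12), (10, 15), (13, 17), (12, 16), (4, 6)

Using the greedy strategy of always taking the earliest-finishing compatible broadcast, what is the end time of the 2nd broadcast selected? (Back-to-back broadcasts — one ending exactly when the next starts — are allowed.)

Order by finish time; keep every interval that doesn't clash with the previous kept one.
Sorted by end: (0,1)  (4,6)  (6,7)  (11,12)  (10,15)  (12,16)  (13,17)
take (0,1); take (4,6); take (6,7); take (11,12); take (12,16).
Selected: (0,1) (4,6) (6,7) (11,12) (12,16)

6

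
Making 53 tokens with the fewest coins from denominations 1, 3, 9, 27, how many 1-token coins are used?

Use the largest denomination that fits, subtract, and repeat.
53 = 1×27 + 2×9 + 2×3 + 2×1
Count of 1: 2

2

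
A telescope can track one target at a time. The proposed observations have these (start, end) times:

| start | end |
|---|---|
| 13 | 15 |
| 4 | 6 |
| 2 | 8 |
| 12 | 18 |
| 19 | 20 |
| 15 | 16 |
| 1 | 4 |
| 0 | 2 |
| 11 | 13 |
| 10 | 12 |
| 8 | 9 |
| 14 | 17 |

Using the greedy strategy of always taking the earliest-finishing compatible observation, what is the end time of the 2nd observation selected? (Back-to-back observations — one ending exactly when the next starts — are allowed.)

6

Sorted by end: (0,2)  (1,4)  (4,6)  (2,8)  (8,9)  (10,12)  (11,13)  (13,15)  (15,16)  (14,17)  (12,18)  (19,20)
take (0,2); take (4,6); take (8,9); take (10,12); take (13,15); take (15,16); take (19,20).
Selected: (0,2) (4,6) (8,9) (10,12) (13,15) (15,16) (19,20)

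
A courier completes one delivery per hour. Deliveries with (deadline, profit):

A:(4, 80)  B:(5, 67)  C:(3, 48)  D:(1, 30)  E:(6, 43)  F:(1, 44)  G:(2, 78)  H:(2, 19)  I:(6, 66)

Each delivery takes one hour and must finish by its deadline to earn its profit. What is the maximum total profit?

383

By profit: A(d4,80), G(d2,78), B(d5,67), I(d6,66), C(d3,48), F(d1,44), E(d6,43), D(d1,30), H(d2,19)
A→slot 4; G→slot 2; B→slot 5; I→slot 6; C→slot 3; F→slot 1; E skipped; D skipped; H skipped.
Profit = 44 + 78 + 48 + 80 + 67 + 66 = 383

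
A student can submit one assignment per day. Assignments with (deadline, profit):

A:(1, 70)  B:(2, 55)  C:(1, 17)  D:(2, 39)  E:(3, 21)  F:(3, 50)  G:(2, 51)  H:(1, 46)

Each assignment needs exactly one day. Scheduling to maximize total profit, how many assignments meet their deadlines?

By profit: A(d1,70), B(d2,55), G(d2,51), F(d3,50), H(d1,46), D(d2,39), E(d3,21), C(d1,17)
A→slot 1; B→slot 2; G skipped; F→slot 3; H skipped; D skipped; E skipped; C skipped.
3 of 8 scheduled.

3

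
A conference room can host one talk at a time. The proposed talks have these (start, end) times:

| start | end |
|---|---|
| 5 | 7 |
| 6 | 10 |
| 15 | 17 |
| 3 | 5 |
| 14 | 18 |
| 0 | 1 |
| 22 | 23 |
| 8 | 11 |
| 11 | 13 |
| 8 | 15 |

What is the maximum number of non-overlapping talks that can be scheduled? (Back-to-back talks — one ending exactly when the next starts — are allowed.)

Order by finish time; keep every interval that doesn't clash with the previous kept one.
By end time: (0,1), (3,5), (5,7), (6,10), (8,11), (11,13), (8,15), (15,17), (14,18), (22,23).
Pick (0,1); next start ≥ 1 → (3,5); next start ≥ 5 → (5,7); next start ≥ 7 → (8,11); next start ≥ 11 → (11,13); next start ≥ 13 → (15,17); next start ≥ 17 → (22,23).
Selected 7 talks.

7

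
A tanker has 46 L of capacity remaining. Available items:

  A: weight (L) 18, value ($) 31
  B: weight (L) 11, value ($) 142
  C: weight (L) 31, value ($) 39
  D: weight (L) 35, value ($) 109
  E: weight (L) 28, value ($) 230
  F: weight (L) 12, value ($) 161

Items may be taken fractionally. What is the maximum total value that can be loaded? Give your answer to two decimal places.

491.93

Greedy by value/weight ratio, highest first.
Ratios (sorted): F 13.42, B 12.91, E 8.21, D 3.11, A 1.72, C 1.26
take F (12 @ 161); take B (11 @ 142); take 23/28 of E → 188.93. Capacity used 46/46.
Total value = 491.93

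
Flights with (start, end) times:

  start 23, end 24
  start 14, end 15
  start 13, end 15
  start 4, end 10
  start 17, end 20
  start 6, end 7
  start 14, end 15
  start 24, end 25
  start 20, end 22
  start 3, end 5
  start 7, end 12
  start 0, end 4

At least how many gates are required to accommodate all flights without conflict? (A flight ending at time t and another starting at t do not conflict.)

3

The answer is the maximum number of intervals overlapping at any instant.
Events (time:±→running): 0:+→1 3:+→2 4:-→1 4:+→2 5:-→1 6:+→2 7:-→1 7:+→2 10:-→1 12:-→0 13:+→1 14:+→2 14:+→3 … peak 3.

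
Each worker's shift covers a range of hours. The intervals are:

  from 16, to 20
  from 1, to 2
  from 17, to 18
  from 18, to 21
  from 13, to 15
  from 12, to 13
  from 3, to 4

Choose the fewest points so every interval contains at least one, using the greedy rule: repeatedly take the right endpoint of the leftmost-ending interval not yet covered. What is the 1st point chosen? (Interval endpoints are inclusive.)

2

Sorted: [1,2] [3,4] [12,13] [13,15] [17,18] [16,20] [18,21]
{[1,2]} hit by 2; {[3,4]} hit by 4; {[12,13],[13,15]} hit by 13; {[17,18],[16,20],[18,21]} hit by 18.
Points: 2, 4, 13, 18 (4 total).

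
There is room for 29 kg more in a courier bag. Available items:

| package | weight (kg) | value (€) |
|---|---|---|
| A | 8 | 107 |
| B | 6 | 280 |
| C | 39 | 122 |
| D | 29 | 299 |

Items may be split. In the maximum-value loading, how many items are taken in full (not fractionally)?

2

Greedy by value/weight ratio, highest first.
Order: B (280/6=46.67) > A (107/8=13.38) > D (299/29=10.31) > C (122/39=3.13)
Fill: take B (6 @ 280) → take A (8 @ 107) → take 15/29 of D → 154.66; 29/29 used.
2 item(s) taken whole; one partial (take 15/29 of D).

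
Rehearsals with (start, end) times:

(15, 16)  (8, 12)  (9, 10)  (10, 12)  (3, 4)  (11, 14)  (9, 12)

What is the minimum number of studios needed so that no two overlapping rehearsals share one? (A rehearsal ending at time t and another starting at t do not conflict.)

4

The answer is the maximum number of intervals overlapping at any instant.
starts: [3, 8, 9, 9, 10, 11, 15]
ends:   [4, 10, 12, 12, 12, 14, 16]
s3→1 e4→0 s8→1 s9→2 s9→3 e10→2 s10→3 s11→4  — peak 4.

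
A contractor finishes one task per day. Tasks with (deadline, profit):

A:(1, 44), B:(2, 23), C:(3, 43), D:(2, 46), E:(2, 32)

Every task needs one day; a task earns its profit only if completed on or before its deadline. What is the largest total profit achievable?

133

By profit: D(d2,46), A(d1,44), C(d3,43), E(d2,32), B(d2,23)
D→slot 2; A→slot 1; C→slot 3; E skipped; B skipped.
Profit = 44 + 46 + 43 = 133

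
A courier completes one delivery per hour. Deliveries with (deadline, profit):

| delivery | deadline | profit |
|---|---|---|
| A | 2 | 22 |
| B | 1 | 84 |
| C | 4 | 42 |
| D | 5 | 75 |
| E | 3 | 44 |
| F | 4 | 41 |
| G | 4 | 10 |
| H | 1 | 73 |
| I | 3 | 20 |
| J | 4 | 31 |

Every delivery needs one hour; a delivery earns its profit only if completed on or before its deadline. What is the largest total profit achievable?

286

Take jobs in profit order; each goes to the latest open slot no later than its deadline.
Profit order: B=84 D=75 H=73 E=44 C=42 F=41 J=31 A=22 I=20 G=10
Assign: B→slot 1, D→slot 5, H skipped, E→slot 3, C→slot 4, F→slot 2, J skipped, A skipped, I skipped, G skipped.
Slots: [1:B] [2:F] [3:E] [4:C] [5:D]
Profit = 84 + 41 + 44 + 42 + 75 = 286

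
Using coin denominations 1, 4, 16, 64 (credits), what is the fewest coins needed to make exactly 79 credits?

7

Use the largest denomination that fits, subtract, and repeat.
79 − 1×64→15 − 3×4→3 − 3×1→0
Total coins = 1 + 3 + 3 = 7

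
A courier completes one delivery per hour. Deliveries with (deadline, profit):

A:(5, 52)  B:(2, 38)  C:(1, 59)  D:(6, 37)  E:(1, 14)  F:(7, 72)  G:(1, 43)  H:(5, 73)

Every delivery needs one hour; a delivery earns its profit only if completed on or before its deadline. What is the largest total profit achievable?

331

Sort by profit descending; place each in the latest free slot ≤ its deadline.
By profit: H(d5,73), F(d7,72), C(d1,59), A(d5,52), G(d1,43), B(d2,38), D(d6,37), E(d1,14)
H→slot 5; F→slot 7; C→slot 1; A→slot 4; G skipped; B→slot 2; D→slot 6; E skipped.
Profit = 59 + 38 + 52 + 73 + 37 + 72 = 331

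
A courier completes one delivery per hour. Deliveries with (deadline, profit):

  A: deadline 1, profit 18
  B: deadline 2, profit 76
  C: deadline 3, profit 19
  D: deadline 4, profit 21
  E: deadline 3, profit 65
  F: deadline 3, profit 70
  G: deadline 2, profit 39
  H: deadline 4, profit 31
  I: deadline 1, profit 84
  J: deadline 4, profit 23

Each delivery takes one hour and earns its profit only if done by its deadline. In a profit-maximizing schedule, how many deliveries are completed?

4

Profit order: I=84 B=76 F=70 E=65 G=39 H=31 J=23 D=21 C=19 A=18
Assign: I→slot 1, B→slot 2, F→slot 3, E skipped, G skipped, H→slot 4, J skipped, D skipped, C skipped, A skipped.
Slots: [1:I] [2:B] [3:F] [4:H]
4 of 10 scheduled.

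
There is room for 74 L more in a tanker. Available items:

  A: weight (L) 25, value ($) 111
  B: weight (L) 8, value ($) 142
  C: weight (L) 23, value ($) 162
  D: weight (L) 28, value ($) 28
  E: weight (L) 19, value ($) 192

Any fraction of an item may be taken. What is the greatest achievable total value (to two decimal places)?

Sort by value per unit weight and fill in that order.
Order: B (142/8=17.75) > E (192/19=10.11) > C (162/23=7.04) > A (111/25=4.44) > D (28/28=1.00)
Fill: take B (8 @ 142) → take E (19 @ 192) → take C (23 @ 162) → take 24/25 of A → 106.56; 74/74 used.
Total value = 602.56

602.56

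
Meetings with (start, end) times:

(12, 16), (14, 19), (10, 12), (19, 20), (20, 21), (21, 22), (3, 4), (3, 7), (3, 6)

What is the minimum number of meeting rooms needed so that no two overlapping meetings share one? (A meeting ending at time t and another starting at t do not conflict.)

The answer is the maximum number of intervals overlapping at any instant.
starts: [3, 3, 3, 10, 12, 14, 19, 20, 21]
ends:   [4, 6, 7, 12, 16, 19, 20, 21, 22]
s3→1 s3→2 s3→3  — peak 3.

3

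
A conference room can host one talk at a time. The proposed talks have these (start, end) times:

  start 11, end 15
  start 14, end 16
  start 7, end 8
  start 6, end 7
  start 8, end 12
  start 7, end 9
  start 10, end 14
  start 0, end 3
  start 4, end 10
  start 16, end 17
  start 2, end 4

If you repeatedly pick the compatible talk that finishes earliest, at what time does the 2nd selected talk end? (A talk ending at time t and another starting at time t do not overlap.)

Greedy by earliest finish: after sorting by end time, pick each interval compatible with the last pick.
By end time: (0,3), (2,4), (6,7), (7,8), (7,9), (4,10), (8,12), (10,14), (11,15), (14,16), (16,17).
Pick (0,3); next start ≥ 3 → (6,7); next start ≥ 7 → (7,8); next start ≥ 8 → (8,12); next start ≥ 12 → (14,16); next start ≥ 16 → (16,17).
Selected: (0,3) (6,7) (7,8) (8,12) (14,16) (16,17)

7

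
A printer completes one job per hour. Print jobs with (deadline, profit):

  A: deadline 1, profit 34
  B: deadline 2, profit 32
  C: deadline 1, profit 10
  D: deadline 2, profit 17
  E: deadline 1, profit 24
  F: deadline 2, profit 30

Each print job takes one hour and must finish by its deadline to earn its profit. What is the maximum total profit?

66

Sort by profit descending; place each in the latest free slot ≤ its deadline.
By profit: A(d1,34), B(d2,32), F(d2,30), E(d1,24), D(d2,17), C(d1,10)
A→slot 1; B→slot 2; F skipped; E skipped; D skipped; C skipped.
Profit = 34 + 32 = 66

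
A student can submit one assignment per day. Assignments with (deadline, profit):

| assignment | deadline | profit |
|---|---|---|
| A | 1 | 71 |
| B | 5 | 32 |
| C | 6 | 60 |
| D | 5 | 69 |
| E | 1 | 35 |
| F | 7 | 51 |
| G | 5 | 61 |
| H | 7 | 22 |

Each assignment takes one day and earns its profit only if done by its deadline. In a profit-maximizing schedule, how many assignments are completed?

By profit: A(d1,71), D(d5,69), G(d5,61), C(d6,60), F(d7,51), E(d1,35), B(d5,32), H(d7,22)
A→slot 1; D→slot 5; G→slot 4; C→slot 6; F→slot 7; E skipped; B→slot 3; H→slot 2.
7 of 8 scheduled.

7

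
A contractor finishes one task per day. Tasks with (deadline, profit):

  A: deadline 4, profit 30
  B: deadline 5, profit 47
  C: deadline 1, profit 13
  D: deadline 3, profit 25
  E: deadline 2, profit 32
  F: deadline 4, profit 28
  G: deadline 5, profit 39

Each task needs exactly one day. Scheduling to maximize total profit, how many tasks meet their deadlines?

By profit: B(d5,47), G(d5,39), E(d2,32), A(d4,30), F(d4,28), D(d3,25), C(d1,13)
B→slot 5; G→slot 4; E→slot 2; A→slot 3; F→slot 1; D skipped; C skipped.
5 of 7 scheduled.

5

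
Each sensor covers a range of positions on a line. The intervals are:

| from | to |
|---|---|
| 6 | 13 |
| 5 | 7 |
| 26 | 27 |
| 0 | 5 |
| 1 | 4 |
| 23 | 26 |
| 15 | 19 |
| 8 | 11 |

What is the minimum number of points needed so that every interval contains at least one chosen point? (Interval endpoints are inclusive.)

By right end: [1,4]  [0,5]  [5,7]  [8,11]  [6,13]  [15,19]  [23,26]  [26,27]
[1,4] uncovered → point at 4; [5,7] uncovered → point at 7; [8,11] uncovered → point at 11; [15,19] uncovered → point at 19; [23,26] uncovered → point at 26.
Points: 4, 7, 11, 19, 26 (5 total).

5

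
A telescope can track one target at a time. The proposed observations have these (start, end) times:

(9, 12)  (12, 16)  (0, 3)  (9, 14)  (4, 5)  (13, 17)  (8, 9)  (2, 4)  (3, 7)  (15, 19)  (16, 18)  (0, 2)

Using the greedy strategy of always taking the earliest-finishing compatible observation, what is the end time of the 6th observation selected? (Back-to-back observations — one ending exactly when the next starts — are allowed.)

16

Greedy by earliest finish: after sorting by end time, pick each interval compatible with the last pick.
Sorted by end: (0,2)  (0,3)  (2,4)  (4,5)  (3,7)  (8,9)  (9,12)  (9,14)  (12,16)  (13,17)  (16,18)  (15,19)
take (0,2); skip (0,3); take (2,4); take (4,5); skip (3,7); take (8,9); take (9,12); take (12,16); take (16,18).
Selected: (0,2) (2,4) (4,5) (8,9) (9,12) (12,16) (16,18)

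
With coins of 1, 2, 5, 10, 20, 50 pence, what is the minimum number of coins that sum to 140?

Greedy: take as many of the largest coin as possible, then repeat with the remainder.
140 − 2×50→40 − 2×20→0
Total coins = 2 + 2 = 4

4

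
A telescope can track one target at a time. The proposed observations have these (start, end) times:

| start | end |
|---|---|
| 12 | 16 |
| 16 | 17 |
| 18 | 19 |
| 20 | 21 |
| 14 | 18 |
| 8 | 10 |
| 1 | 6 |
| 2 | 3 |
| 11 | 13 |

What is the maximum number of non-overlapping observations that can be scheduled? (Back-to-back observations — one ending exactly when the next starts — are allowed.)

6

Order by finish time; keep every interval that doesn't clash with the previous kept one.
Sorted by end: (2,3)  (1,6)  (8,10)  (11,13)  (12,16)  (16,17)  (14,18)  (18,19)  (20,21)
take (2,3); take (8,10); take (11,13); take (16,17); take (18,19); take (20,21).
Selected 6 observations.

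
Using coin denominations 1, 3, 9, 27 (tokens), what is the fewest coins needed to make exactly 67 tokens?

Use the largest denomination that fits, subtract, and repeat.
67 = 2×27 + 1×9 + 1×3 + 1×1
Total coins = 2 + 1 + 1 + 1 = 5

5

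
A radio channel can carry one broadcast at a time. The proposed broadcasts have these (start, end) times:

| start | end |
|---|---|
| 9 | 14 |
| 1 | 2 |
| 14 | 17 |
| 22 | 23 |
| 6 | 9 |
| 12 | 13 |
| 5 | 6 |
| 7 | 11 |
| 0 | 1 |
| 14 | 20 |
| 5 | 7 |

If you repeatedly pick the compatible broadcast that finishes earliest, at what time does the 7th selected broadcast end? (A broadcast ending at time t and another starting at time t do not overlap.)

23

Greedy by earliest finish: after sorting by end time, pick each interval compatible with the last pick.
By end time: (0,1), (1,2), (5,6), (5,7), (6,9), (7,11), (12,13), (9,14), (14,17), (14,20), (22,23).
Pick (0,1); next start ≥ 1 → (1,2); next start ≥ 2 → (5,6); next start ≥ 6 → (6,9); next start ≥ 9 → (12,13); next start ≥ 13 → (14,17); next start ≥ 17 → (22,23).
Selected: (0,1) (1,2) (5,6) (6,9) (12,13) (14,17) (22,23)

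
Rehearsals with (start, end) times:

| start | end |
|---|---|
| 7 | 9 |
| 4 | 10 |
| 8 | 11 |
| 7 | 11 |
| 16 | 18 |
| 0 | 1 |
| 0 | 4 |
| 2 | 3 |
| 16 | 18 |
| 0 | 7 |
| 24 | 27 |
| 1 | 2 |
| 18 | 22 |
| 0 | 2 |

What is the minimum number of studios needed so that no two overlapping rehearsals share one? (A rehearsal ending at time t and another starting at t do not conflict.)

4

Count concurrent intervals with a sweep; the peak is the room count.
Events (time:±→running): 0:+→1 0:+→2 0:+→3 0:+→4 … peak 4.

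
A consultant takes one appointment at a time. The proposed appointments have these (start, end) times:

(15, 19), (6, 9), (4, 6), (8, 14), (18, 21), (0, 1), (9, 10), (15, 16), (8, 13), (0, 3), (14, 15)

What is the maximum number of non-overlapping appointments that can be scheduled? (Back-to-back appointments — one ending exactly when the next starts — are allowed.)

7

Order by finish time; keep every interval that doesn't clash with the previous kept one.
Sorted by end: (0,1)  (0,3)  (4,6)  (6,9)  (9,10)  (8,13)  (8,14)  (14,15)  (15,16)  (15,19)  (18,21)
take (0,1); take (4,6); take (6,9); take (9,10); take (14,15); take (15,16); take (18,21).
Selected 7 appointments.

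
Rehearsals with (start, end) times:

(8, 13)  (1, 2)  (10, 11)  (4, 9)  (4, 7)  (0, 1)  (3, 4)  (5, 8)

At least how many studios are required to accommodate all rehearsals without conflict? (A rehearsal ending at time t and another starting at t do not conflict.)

3

The answer is the maximum number of intervals overlapping at any instant.
starts: [0, 1, 3, 4, 4, 5, 8, 10]
ends:   [1, 2, 4, 7, 8, 9, 11, 13]
s0→1 e1→0 s1→1 e2→0 s3→1 e4→0 s4→1 s4→2 s5→3  — peak 3.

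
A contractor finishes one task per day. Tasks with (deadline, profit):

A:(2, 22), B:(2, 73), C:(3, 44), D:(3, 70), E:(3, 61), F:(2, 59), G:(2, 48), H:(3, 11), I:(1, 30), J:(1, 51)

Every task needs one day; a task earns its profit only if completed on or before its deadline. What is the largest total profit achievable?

204

Profit order: B=73 D=70 E=61 F=59 J=51 G=48 C=44 I=30 A=22 H=11
Assign: B→slot 2, D→slot 3, E→slot 1, F skipped, J skipped, G skipped, C skipped, I skipped, A skipped, H skipped.
Slots: [1:E] [2:B] [3:D]
Profit = 61 + 73 + 70 = 204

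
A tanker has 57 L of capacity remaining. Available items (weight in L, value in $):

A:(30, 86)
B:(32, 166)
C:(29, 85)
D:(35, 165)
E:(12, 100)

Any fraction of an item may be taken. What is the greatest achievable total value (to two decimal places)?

Ratios (sorted): E 8.33, B 5.19, D 4.71, C 2.93, A 2.87
take E (12 @ 100); take B (32 @ 166); take 13/35 of D → 61.29. Capacity used 57/57.
Total value = 327.29

327.29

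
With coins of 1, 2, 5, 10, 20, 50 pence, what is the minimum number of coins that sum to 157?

5

157 − 3×50→7 − 1×5→2 − 1×2→0
Total coins = 3 + 1 + 1 = 5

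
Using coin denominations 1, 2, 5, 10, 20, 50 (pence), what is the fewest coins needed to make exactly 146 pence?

6

146 − 2×50→46 − 2×20→6 − 1×5→1 − 1×1→0
Total coins = 2 + 2 + 1 + 1 = 6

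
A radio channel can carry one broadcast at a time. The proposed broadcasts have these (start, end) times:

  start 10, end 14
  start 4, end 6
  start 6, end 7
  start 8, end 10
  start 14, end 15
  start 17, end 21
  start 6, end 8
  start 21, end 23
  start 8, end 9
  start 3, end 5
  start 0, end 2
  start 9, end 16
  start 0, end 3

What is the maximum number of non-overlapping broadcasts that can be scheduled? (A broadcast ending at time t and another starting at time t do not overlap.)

By end time: (0,2), (0,3), (3,5), (4,6), (6,7), (6,8), (8,9), (8,10), (10,14), (14,15), (9,16), (17,21), (21,23).
Pick (0,2); next start ≥ 2 → (3,5); next start ≥ 5 → (6,7); next start ≥ 7 → (8,9); next start ≥ 9 → (10,14); next start ≥ 14 → (14,15); next start ≥ 15 → (17,21); next start ≥ 21 → (21,23).
Selected 8 broadcasts.

8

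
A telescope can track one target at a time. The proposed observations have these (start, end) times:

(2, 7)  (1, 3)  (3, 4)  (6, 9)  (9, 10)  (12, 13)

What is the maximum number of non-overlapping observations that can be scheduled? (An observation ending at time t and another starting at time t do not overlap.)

Sorted by end: (1,3)  (3,4)  (2,7)  (6,9)  (9,10)  (12,13)
take (1,3); take (3,4); take (6,9); take (9,10); take (12,13).
Selected 5 observations.

5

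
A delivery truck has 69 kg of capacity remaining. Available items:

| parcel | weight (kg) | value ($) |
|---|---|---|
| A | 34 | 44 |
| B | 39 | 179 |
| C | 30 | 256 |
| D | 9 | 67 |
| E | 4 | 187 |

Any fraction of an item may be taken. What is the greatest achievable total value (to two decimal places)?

629.33

Ratios (sorted): E 46.75, C 8.53, D 7.44, B 4.59, A 1.29
take E (4 @ 187); take C (30 @ 256); take D (9 @ 67); take 26/39 of B → 119.33. Capacity used 69/69.
Total value = 629.33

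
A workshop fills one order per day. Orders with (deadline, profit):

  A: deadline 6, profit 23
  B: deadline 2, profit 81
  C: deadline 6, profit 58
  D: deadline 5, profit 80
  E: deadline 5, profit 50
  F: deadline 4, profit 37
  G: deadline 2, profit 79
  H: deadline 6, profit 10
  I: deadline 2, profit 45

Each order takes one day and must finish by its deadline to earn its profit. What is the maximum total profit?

385

Sort by profit descending; place each in the latest free slot ≤ its deadline.
By profit: B(d2,81), D(d5,80), G(d2,79), C(d6,58), E(d5,50), I(d2,45), F(d4,37), A(d6,23), H(d6,10)
B→slot 2; D→slot 5; G→slot 1; C→slot 6; E→slot 4; I skipped; F→slot 3; A skipped; H skipped.
Profit = 79 + 81 + 37 + 50 + 80 + 58 = 385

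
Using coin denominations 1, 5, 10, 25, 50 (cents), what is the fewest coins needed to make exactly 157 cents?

6

157 − 3×50→7 − 1×5→2 − 2×1→0
Total coins = 3 + 1 + 2 = 6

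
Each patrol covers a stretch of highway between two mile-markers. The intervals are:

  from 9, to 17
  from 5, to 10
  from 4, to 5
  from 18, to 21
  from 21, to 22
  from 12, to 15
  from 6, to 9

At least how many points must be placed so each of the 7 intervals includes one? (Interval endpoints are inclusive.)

Sorted: [4,5] [6,9] [5,10] [12,15] [9,17] [18,21] [21,22]
{[4,5]} hit by 5; {[6,9],[5,10]} hit by 9; {[12,15],[9,17]} hit by 15; {[18,21],[21,22]} hit by 21.
Points: 5, 9, 15, 21 (4 total).

4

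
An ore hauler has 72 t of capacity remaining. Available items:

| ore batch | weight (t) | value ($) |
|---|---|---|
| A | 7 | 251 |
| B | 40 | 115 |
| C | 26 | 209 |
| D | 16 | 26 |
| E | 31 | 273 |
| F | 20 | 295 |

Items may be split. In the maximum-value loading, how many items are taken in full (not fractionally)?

3

Greedy by value/weight ratio, highest first.
Order: A (251/7=35.86) > F (295/20=14.75) > E (273/31=8.81) > C (209/26=8.04) > B (115/40=2.88) > D (26/16=1.62)
Fill: take A (7 @ 251) → take F (20 @ 295) → take E (31 @ 273) → take 14/26 of C → 112.54; 72/72 used.
3 item(s) taken whole; one partial (take 14/26 of C).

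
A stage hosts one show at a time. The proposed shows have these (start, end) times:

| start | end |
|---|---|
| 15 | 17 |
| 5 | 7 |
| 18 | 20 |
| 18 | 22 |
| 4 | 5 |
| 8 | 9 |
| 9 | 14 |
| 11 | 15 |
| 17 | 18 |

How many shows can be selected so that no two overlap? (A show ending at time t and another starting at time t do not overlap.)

7

By end time: (4,5), (5,7), (8,9), (9,14), (11,15), (15,17), (17,18), (18,20), (18,22).
Pick (4,5); next start ≥ 5 → (5,7); next start ≥ 7 → (8,9); next start ≥ 9 → (9,14); next start ≥ 14 → (15,17); next start ≥ 17 → (17,18); next start ≥ 18 → (18,20).
Selected 7 shows.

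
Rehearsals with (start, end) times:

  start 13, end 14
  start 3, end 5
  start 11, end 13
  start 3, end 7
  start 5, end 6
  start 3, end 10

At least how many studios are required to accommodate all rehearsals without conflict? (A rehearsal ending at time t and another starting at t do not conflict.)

Count concurrent intervals with a sweep; the peak is the room count.
Events (time:±→running): 3:+→1 3:+→2 3:+→3 … peak 3.

3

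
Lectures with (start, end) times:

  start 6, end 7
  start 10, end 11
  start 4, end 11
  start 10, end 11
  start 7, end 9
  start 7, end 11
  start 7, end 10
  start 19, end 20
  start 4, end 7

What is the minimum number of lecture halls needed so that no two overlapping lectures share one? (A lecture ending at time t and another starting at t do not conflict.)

4

Count concurrent intervals with a sweep; the peak is the room count.
starts: [4, 4, 6, 7, 7, 7, 10, 10, 19]
ends:   [7, 7, 9, 10, 11, 11, 11, 11, 20]
s4→1 s4→2 s6→3 e7→2 e7→1 s7→2 s7→3 s7→4  — peak 4.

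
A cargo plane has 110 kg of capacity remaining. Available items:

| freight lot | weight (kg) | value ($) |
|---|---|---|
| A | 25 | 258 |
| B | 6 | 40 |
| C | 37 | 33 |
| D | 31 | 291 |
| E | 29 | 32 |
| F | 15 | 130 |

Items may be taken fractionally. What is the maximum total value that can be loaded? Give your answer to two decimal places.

754.57

Sort by value per unit weight and fill in that order.
Order: A (258/25=10.32) > D (291/31=9.39) > F (130/15=8.67) > B (40/6=6.67) > E (32/29=1.10) > C (33/37=0.89)
Fill: take A (25 @ 258) → take D (31 @ 291) → take F (15 @ 130) → take B (6 @ 40) → take E (29 @ 32) → take 4/37 of C → 3.57; 110/110 used.
Total value = 754.57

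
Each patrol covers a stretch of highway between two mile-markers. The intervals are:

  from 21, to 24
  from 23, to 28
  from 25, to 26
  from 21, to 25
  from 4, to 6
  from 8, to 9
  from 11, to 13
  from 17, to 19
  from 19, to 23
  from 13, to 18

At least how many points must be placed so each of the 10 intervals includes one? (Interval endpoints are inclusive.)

Sorted: [4,6] [8,9] [11,13] [13,18] [17,19] [19,23] [21,24] [21,25] [25,26] [23,28]
{[4,6]} hit by 6; {[8,9]} hit by 9; {[11,13],[13,18]} hit by 13; {[17,19],[19,23]} hit by 19; {[21,24],[21,25]} hit by 24; {[25,26],[23,28]} hit by 26.
Points: 6, 9, 13, 19, 24, 26 (6 total).

6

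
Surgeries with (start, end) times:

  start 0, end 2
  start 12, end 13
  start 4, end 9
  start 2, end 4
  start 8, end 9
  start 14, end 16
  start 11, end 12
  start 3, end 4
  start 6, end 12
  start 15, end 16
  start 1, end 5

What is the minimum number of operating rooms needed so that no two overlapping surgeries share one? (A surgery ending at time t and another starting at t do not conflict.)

3

The answer is the maximum number of intervals overlapping at any instant.
starts: [0, 1, 2, 3, 4, 6, 8, 11, 12, 14, 15]
ends:   [2, 4, 4, 5, 9, 9, 12, 12, 13, 16, 16]
s0→1 s1→2 e2→1 s2→2 s3→3  — peak 3.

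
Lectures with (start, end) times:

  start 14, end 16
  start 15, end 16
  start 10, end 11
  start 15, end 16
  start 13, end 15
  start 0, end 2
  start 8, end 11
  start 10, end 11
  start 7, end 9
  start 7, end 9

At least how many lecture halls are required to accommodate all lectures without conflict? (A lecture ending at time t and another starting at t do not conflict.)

3

Count concurrent intervals with a sweep; the peak is the room count.
Events (time:±→running): 0:+→1 2:-→0 7:+→1 7:+→2 8:+→3 … peak 3.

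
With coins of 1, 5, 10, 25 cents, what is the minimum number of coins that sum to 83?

7

Use the largest denomination that fits, subtract, and repeat.
83 = 3×25 + 1×5 + 3×1
Total coins = 3 + 1 + 3 = 7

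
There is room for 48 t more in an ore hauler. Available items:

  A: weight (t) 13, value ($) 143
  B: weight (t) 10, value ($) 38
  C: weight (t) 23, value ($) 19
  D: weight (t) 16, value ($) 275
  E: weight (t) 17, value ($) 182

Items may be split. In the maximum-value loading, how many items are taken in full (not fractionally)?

Greedy by value/weight ratio, highest first.
Ratios (sorted): D 17.19, A 11.00, E 10.71, B 3.80, C 0.83
take D (16 @ 275); take A (13 @ 143); take E (17 @ 182); take 2/10 of B → 7.60. Capacity used 48/48.
3 item(s) taken whole; one partial (take 2/10 of B).

3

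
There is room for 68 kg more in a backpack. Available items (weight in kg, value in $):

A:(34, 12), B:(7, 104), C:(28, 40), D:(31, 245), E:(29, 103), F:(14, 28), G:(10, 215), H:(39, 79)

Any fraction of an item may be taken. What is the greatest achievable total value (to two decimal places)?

635.03

Sort by value per unit weight and fill in that order.
Order: G (215/10=21.50) > B (104/7=14.86) > D (245/31=7.90) > E (103/29=3.55) > H (79/39=2.03) > F (28/14=2.00) > C (40/28=1.43) > A (12/34=0.35)
Fill: take G (10 @ 215) → take B (7 @ 104) → take D (31 @ 245) → take 20/29 of E → 71.03; 68/68 used.
Total value = 635.03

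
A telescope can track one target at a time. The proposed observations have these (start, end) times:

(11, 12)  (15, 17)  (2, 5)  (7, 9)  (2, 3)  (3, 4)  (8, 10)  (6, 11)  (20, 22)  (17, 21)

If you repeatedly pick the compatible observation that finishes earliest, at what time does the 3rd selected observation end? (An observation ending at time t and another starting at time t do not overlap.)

9

Order by finish time; keep every interval that doesn't clash with the previous kept one.
Sorted by end: (2,3)  (3,4)  (2,5)  (7,9)  (8,10)  (6,11)  (11,12)  (15,17)  (17,21)  (20,22)
take (2,3); take (3,4); take (7,9); skip (6,11); take (11,12); take (15,17); take (17,21).
Selected: (2,3) (3,4) (7,9) (11,12) (15,17) (17,21)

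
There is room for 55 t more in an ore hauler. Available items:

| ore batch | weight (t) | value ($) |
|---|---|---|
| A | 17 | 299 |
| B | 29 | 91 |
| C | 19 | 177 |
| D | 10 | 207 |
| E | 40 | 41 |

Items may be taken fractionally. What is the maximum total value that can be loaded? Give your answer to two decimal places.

Greedy by value/weight ratio, highest first.
Order: D (207/10=20.70) > A (299/17=17.59) > C (177/19=9.32) > B (91/29=3.14) > E (41/40=1.02)
Fill: take D (10 @ 207) → take A (17 @ 299) → take C (19 @ 177) → take 9/29 of B → 28.24; 55/55 used.
Total value = 711.24

711.24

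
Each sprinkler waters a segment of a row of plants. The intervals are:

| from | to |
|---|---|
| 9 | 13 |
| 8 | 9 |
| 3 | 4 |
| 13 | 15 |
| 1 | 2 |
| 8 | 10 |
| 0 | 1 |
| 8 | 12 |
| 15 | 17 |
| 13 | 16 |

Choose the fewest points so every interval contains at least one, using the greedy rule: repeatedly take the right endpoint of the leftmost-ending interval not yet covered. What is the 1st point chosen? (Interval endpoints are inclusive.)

By right end: [0,1]  [1,2]  [3,4]  [8,9]  [8,10]  [8,12]  [9,13]  [13,15]  [13,16]  [15,17]
[0,1] uncovered → point at 1; [3,4] uncovered → point at 4; [8,9] uncovered → point at 9; [13,15] uncovered → point at 15.
Points: 1, 4, 9, 15 (4 total).

1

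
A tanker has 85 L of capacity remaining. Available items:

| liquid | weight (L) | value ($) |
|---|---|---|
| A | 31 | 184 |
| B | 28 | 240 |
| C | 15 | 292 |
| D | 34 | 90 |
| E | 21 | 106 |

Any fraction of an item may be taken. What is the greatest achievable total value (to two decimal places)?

Sort by value per unit weight and fill in that order.
Ratios (sorted): C 19.47, B 8.57, A 5.94, E 5.05, D 2.65
take C (15 @ 292); take B (28 @ 240); take A (31 @ 184); take 11/21 of E → 55.52. Capacity used 85/85.
Total value = 771.52

771.52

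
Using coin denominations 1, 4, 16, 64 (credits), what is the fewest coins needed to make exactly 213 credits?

Use the largest denomination that fits, subtract, and repeat.
213 = 3×64 + 1×16 + 1×4 + 1×1
Total coins = 3 + 1 + 1 + 1 = 6

6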